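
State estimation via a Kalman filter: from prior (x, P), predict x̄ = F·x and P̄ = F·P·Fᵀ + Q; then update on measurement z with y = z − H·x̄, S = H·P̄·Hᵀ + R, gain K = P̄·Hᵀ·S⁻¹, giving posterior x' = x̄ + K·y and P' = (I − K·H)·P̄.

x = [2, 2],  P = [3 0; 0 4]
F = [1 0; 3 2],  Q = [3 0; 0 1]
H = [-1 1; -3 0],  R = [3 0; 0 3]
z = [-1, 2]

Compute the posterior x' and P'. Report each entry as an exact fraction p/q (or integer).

x̄ = F·x = [2, 10]
P̄ = F·P·Fᵀ + Q = [6 9; 9 44]
y = z − H·x̄ = [-9, 8]
S = H·P̄·Hᵀ + R = [35 -9; -9 57]
K = P̄·Hᵀ·S⁻¹ = [3/638 -201/638; 292/319 -105/319]
x' = x̄ + K·y = [-359/638, -278/319]
P' = (I − K·H)·P̄ = [201/638 105/319; 105/319 981/319]

x' = [-359/638, -278/319]
P' = [201/638 105/319; 105/319 981/319]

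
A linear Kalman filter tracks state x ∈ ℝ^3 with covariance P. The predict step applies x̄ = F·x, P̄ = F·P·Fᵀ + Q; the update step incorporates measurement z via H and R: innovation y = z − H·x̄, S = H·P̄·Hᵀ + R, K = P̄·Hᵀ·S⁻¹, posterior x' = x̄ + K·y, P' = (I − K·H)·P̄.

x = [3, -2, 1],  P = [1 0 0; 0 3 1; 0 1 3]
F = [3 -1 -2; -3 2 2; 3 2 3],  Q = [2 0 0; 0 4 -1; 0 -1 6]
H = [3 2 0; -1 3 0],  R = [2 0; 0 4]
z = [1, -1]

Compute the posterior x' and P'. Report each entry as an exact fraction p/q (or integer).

x' = [16803/33071, -8212/33071, 501614/33071]
P' = [9114/33071 -4962/33071 -3308/33071; -4962/33071 10278/33071 6852/33071; -3308/33071 6852/33071 1525834/33071]

x̄ = F·x = [9, -11, 8]
P̄ = F·P·Fᵀ + Q = [30 -33 -22; -33 45 30; -22 30 66]
y = z − H·x̄ = [-4, 41]
S = H·P̄·Hᵀ + R = [56 -51; -51 637]
K = P̄·Hᵀ·S⁻¹ = [8709/33071 -6000/33071; 2835/33071 8949/33071; 1890/33071 5966/33071]
x' = x̄ + K·y = [16803/33071, -8212/33071, 501614/33071]
P' = (I − K·H)·P̄ = [9114/33071 -4962/33071 -3308/33071; -4962/33071 10278/33071 6852/33071; -3308/33071 6852/33071 1525834/33071]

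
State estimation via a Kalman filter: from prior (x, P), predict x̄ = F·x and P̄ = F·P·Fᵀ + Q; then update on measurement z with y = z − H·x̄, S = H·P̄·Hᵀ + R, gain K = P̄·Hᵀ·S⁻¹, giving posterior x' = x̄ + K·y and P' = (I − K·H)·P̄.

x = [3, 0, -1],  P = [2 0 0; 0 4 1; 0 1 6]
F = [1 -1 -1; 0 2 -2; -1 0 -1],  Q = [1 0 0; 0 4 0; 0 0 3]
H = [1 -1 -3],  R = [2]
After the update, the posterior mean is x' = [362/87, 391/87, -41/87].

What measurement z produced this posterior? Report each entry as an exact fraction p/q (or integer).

x̄ = F·x = [4, 2, -2]
P̄ = F·P·Fᵀ + Q = [15 4 5; 4 36 10; 5 10 11]
S = H·P̄·Hᵀ + R = [174]
K = P̄·Hᵀ·S⁻¹ = [-2/87; -31/87; -19/87]
x' − x̄ = [14/87, 217/87, 133/87] = K·y
y = (KᵀK)⁻¹·Kᵀ·(x' − x̄) = [-7]
z = y + H·x̄ = [-7] + [8] = [1]

z = [1]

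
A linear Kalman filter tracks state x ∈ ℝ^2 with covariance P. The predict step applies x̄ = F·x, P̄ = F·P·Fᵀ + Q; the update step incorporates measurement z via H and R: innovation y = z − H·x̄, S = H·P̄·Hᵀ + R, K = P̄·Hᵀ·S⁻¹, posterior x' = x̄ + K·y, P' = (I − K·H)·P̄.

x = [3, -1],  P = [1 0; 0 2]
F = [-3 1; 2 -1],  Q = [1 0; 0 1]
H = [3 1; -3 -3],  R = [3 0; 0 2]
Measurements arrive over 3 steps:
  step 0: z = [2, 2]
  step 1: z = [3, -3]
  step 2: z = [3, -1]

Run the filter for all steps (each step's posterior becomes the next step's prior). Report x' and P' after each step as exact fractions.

step 0: x̄ = F·x = [-10, 7]
step 0: P̄ = F·P·Fᵀ + Q = [12 -8; -8 7]
step 0: y = z − H·x̄ = [25, -7]
step 0: S = H·P̄·Hᵀ + R = [70 -33; -33 29]
step 0: K = P̄·Hᵀ·S⁻¹ = [416/941 84/941; -394/941 -351/941]
step 0: x' = x̄ + K·y = [402/941, -806/941]
step 0: P' = (I − K·H)·P̄ = [652/941 -708/941; -708/941 942/941]
step 1: x̄ = F·x = [-2012/941, 1610/941]
step 1: P̄ = F·P·Fᵀ + Q = [11999/941 -8394/941; -8394/941 7323/941]
step 1: y = z − H·x̄ = [7249/941, -4029/941]
step 1: S = H·P̄·Hᵀ + R = [67773/941 -29232/941; -29232/941 24688/941]
step 1: K = P̄·Hᵀ·S⁻¹ = [8088/18125 903/10000; -7682/18125 -3717/10000]
step 1: x' = x̄ + K·y = [264709/290000, 10849/290000]
step 1: P' = (I − K·H)·P̄ = [202841/290000 -220299/290000; -220299/290000 292161/290000]
step 2: x̄ = F·x = [-391639/145000, 518569/290000]
step 2: P̄ = F·P·Fᵀ + Q = [932381/72500 -1305351/145000; -1305351/145000 2274721/290000]
step 2: y = z − H·x̄ = [540253/58000, -1084127/290000]
step 2: S = H·P̄·Hᵀ + R = [841849/11600 -1812291/58000; -1812291/58000 7625569/290000]
step 2: K = P̄·Hᵀ·S⁻¹ = [120678186/270274049 24438084/270274049; -114637216/270274049 -100498617/270274049]
step 2: x' = x̄ + K·y = [302724334/270274049, -208815489/270274049]
step 2: P' = (I − K·H)·P̄ = [189163307/270274049 -205455363/270274049; -205455363/270274049 272454441/270274049]

step 0: x' = [402/941, -806/941], P' = [652/941 -708/941; -708/941 942/941]
step 1: x' = [264709/290000, 10849/290000], P' = [202841/290000 -220299/290000; -220299/290000 292161/290000]
step 2: x' = [302724334/270274049, -208815489/270274049], P' = [189163307/270274049 -205455363/270274049; -205455363/270274049 272454441/270274049]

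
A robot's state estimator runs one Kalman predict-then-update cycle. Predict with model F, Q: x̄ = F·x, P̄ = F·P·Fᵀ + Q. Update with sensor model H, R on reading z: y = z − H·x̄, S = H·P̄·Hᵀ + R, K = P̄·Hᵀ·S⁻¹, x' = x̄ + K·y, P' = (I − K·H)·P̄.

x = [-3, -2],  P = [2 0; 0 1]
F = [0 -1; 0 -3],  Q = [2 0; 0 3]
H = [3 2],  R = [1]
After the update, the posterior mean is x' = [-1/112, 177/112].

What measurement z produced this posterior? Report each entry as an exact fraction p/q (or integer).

z = [3]

x̄ = F·x = [2, 6]
P̄ = F·P·Fᵀ + Q = [3 3; 3 12]
S = H·P̄·Hᵀ + R = [112]
K = P̄·Hᵀ·S⁻¹ = [15/112; 33/112]
x' − x̄ = [-225/112, -495/112] = K·y
y = (KᵀK)⁻¹·Kᵀ·(x' − x̄) = [-15]
z = y + H·x̄ = [-15] + [18] = [3]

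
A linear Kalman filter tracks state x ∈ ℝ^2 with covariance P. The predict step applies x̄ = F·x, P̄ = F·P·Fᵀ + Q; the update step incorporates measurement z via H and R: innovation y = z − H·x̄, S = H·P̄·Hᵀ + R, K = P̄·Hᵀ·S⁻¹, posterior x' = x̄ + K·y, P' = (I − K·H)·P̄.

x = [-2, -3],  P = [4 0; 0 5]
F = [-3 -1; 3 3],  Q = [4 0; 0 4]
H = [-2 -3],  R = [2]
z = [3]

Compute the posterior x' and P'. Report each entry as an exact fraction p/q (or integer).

x̄ = F·x = [9, -15]
P̄ = F·P·Fᵀ + Q = [45 -51; -51 85]
y = z − H·x̄ = [-24]
S = H·P̄·Hᵀ + R = [335]
K = P̄·Hᵀ·S⁻¹ = [63/335; -153/335]
x' = x̄ + K·y = [1503/335, -1353/335]
P' = (I − K·H)·P̄ = [11106/335 -7446/335; -7446/335 5066/335]

x' = [1503/335, -1353/335]
P' = [11106/335 -7446/335; -7446/335 5066/335]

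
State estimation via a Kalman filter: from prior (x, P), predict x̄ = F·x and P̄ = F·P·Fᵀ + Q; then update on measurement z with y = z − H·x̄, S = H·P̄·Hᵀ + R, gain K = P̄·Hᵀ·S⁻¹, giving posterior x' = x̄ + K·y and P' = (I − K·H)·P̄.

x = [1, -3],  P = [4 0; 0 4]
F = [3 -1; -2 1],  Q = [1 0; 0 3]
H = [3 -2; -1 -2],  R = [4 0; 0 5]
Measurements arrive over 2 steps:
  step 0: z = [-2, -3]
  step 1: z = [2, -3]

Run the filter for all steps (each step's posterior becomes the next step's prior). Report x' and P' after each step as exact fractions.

step 0: x̄ = F·x = [6, -5]
step 0: P̄ = F·P·Fᵀ + Q = [41 -28; -28 23]
step 0: y = z − H·x̄ = [-30, -7]
step 0: S = H·P̄·Hᵀ + R = [801 81; 81 26]
step 0: K = P̄·Hᵀ·S⁻¹ = [3439/14265 -276/1585; -1922/14265 -432/1585]
step 0: x' = x̄ + K·y = [-64/4755, 4517/4755]
step 0: P' = (I − K·H)·P̄ = [6544/14265 2938/14265; 2938/14265 8251/14265]
step 1: x̄ = F·x = [-4709/4755, 929/951]
step 1: P̄ = F·P·Fᵀ + Q = [63784/14265 -6565/2853; -6565/2853 13094/2853]
step 1: y = z − H·x̄ = [32927/4755, -3228/1585]
step 1: S = H·P̄·Hᵀ + R = [1286896/14265 67276/4755; 67276/4755 29521/1585]
step 1: K = P̄·Hᵀ·S⁻¹ = [793387/3518864 -433481/2639148; -961577/7037728 -467119/1759432]
step 1: x' = x̄ + K·y = [9558757/10556592, 4021603/7037728]
step 1: P' = (I − K·H)·P̄ = [2273783/5278296 687009/3518864; 687009/3518864 3984181/7037728]

step 0: x' = [-64/4755, 4517/4755], P' = [6544/14265 2938/14265; 2938/14265 8251/14265]
step 1: x' = [9558757/10556592, 4021603/7037728], P' = [2273783/5278296 687009/3518864; 687009/3518864 3984181/7037728]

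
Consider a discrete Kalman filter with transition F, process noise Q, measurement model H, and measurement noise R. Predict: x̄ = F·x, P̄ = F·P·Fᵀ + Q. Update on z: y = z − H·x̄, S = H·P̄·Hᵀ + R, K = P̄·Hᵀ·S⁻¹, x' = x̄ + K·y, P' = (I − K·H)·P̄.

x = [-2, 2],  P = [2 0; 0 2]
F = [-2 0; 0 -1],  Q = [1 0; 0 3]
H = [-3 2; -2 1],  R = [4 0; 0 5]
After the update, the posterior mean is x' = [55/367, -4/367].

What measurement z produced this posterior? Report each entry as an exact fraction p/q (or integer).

x̄ = F·x = [4, -2]
P̄ = F·P·Fᵀ + Q = [9 0; 0 5]
S = H·P̄·Hᵀ + R = [105 64; 64 46]
K = P̄·Hᵀ·S⁻¹ = [-45/367 -81/367; 70/367 -115/734]
x' − x̄ = [-1413/367, 730/367] = K·y
y = (KᵀK)⁻¹·Kᵀ·(x' − x̄) = [17, 8]
z = y + H·x̄ = [17, 8] + [-16, -10] = [1, -2]

z = [1, -2]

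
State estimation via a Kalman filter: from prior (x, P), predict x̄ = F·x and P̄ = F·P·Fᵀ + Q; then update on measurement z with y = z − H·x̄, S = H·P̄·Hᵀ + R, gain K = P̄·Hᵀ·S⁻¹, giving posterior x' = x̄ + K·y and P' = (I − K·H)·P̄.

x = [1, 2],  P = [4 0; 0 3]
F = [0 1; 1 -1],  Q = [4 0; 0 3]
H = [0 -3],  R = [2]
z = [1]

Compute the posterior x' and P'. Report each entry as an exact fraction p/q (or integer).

x' = [83/46, -8/23]
P' = [563/92 -3/46; -3/46 5/23]

x̄ = F·x = [2, -1]
P̄ = F·P·Fᵀ + Q = [7 -3; -3 10]
y = z − H·x̄ = [-2]
S = H·P̄·Hᵀ + R = [92]
K = P̄·Hᵀ·S⁻¹ = [9/92; -15/46]
x' = x̄ + K·y = [83/46, -8/23]
P' = (I − K·H)·P̄ = [563/92 -3/46; -3/46 5/23]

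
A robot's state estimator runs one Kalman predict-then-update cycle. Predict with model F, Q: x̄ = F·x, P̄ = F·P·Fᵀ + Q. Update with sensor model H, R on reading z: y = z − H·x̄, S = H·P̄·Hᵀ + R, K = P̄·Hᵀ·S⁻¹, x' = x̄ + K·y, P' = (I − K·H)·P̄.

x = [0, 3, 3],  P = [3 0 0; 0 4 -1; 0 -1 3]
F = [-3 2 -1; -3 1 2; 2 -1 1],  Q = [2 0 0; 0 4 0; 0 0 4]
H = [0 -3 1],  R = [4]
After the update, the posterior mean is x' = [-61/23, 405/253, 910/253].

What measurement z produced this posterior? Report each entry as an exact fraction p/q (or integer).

x̄ = F·x = [3, 9, 0]
P̄ = F·P·Fᵀ + Q = [52 26 -32; 26 43 -15; -32 -15 25]
S = H·P̄·Hᵀ + R = [506]
K = P̄·Hᵀ·S⁻¹ = [-5/23; -72/253; 35/253]
x' − x̄ = [-130/23, -1872/253, 910/253] = K·y
y = (KᵀK)⁻¹·Kᵀ·(x' − x̄) = [26]
z = y + H·x̄ = [26] + [-27] = [-1]

z = [-1]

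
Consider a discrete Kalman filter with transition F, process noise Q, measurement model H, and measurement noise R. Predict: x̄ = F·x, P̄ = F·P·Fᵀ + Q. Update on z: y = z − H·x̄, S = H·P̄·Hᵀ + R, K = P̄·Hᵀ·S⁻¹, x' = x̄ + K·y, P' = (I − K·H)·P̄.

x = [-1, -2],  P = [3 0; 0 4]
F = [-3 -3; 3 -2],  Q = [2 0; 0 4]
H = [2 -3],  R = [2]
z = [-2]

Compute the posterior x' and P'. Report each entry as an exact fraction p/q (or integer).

x̄ = F·x = [9, 1]
P̄ = F·P·Fᵀ + Q = [65 -3; -3 47]
y = z − H·x̄ = [-17]
S = H·P̄·Hᵀ + R = [721]
K = P̄·Hᵀ·S⁻¹ = [139/721; -21/103]
x' = x̄ + K·y = [4126/721, 460/103]
P' = (I − K·H)·P̄ = [27544/721 2610/103; 2610/103 1754/103]

x' = [4126/721, 460/103]
P' = [27544/721 2610/103; 2610/103 1754/103]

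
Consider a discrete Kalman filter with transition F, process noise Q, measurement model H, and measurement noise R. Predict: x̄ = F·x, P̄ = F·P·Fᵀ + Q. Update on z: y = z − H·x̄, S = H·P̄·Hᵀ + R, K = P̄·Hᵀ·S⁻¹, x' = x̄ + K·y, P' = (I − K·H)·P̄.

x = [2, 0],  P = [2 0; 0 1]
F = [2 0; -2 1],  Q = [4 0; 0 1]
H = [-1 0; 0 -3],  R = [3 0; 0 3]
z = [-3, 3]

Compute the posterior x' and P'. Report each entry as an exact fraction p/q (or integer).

x̄ = F·x = [4, -4]
P̄ = F·P·Fᵀ + Q = [12 -8; -8 10]
y = z − H·x̄ = [1, -9]
S = H·P̄·Hᵀ + R = [15 -24; -24 93]
K = P̄·Hᵀ·S⁻¹ = [-60/91 8/91; 8/273 -86/273]
x' = x̄ + K·y = [232/91, -310/273]
P' = (I − K·H)·P̄ = [180/91 -8/91; -8/91 86/273]

x' = [232/91, -310/273]
P' = [180/91 -8/91; -8/91 86/273]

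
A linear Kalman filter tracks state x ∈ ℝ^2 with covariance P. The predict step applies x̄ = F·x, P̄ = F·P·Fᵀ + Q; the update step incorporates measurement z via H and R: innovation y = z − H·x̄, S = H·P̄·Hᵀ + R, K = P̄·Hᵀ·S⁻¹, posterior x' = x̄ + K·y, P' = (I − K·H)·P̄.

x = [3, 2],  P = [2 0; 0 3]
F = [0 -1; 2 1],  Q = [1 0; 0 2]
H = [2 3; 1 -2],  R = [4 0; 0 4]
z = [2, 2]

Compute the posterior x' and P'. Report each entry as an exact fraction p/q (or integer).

x̄ = F·x = [-2, 8]
P̄ = F·P·Fᵀ + Q = [4 -3; -3 13]
y = z − H·x̄ = [-18, 20]
S = H·P̄·Hᵀ + R = [101 -67; -67 72]
K = P̄·Hᵀ·S⁻¹ = [26/121 41/121; 433/2783 -718/2783]
x' = x̄ + K·y = [10/11, 10/253]
P' = (I − K·H)·P̄ = [100/121 -32/121; -32/121 1068/2783]

x' = [10/11, 10/253]
P' = [100/121 -32/121; -32/121 1068/2783]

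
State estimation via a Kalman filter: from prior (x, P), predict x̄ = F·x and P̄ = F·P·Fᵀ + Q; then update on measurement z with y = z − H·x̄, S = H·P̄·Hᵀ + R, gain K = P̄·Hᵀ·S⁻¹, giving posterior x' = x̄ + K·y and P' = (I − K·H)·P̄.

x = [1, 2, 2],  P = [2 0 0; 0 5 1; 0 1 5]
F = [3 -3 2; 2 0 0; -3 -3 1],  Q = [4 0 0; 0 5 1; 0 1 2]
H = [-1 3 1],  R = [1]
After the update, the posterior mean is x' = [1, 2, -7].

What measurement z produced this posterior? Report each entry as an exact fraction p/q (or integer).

z = [-2]

x̄ = F·x = [1, 2, -7]
P̄ = F·P·Fᵀ + Q = [75 12 28; 12 13 -11; 28 -11 64]
S = H·P̄·Hᵀ + R = [63]
K = P̄·Hᵀ·S⁻¹ = [-11/63; 16/63; 1/21]
x' − x̄ = [0, 0, 0] = K·y
y = (KᵀK)⁻¹·Kᵀ·(x' − x̄) = [0]
z = y + H·x̄ = [0] + [-2] = [-2]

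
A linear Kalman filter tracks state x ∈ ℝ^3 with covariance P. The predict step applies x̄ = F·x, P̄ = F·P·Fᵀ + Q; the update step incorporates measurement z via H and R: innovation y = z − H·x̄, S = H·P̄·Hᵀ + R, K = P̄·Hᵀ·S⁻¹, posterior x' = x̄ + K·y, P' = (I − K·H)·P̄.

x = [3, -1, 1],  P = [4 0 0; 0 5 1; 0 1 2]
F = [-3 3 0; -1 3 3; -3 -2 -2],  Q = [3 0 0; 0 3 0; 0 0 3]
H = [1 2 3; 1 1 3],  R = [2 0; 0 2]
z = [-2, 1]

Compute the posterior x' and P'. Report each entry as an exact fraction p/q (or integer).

x' = [-1611/386, -543/193, 504/193]
P' = [211551/16598 19086/8299 -44298/8299; 19086/8299 31640/8299 -22170/8299; -44298/8299 -22170/8299 26598/8299]

x̄ = F·x = [-12, -3, -9]
P̄ = F·P·Fᵀ + Q = [84 66 0; 66 88 -42; 0 -42 75]
y = z − H·x̄ = [43, 43]
S = H·P̄·Hᵀ + R = [873 755; 755 729]
K = P̄·Hᵀ·S⁻¹ = [22107/33196 -16065/33196; 7928/8299 -7892/8299; -4422/8299 6663/8299]
x' = x̄ + K·y = [-1611/386, -543/193, 504/193]
P' = (I − K·H)·P̄ = [211551/16598 19086/8299 -44298/8299; 19086/8299 31640/8299 -22170/8299; -44298/8299 -22170/8299 26598/8299]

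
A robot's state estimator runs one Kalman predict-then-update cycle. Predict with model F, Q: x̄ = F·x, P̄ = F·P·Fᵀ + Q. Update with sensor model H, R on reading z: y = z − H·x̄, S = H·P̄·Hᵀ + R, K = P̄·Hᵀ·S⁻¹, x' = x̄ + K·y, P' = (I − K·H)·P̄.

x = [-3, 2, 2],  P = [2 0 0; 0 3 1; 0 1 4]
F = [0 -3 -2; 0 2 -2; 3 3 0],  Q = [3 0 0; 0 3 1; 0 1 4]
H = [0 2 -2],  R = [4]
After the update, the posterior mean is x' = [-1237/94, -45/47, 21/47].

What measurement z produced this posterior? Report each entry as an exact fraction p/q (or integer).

x̄ = F·x = [-10, 0, -3]
P̄ = F·P·Fᵀ + Q = [58 0 -33; 0 23 13; -33 13 49]
S = H·P̄·Hᵀ + R = [188]
K = P̄·Hᵀ·S⁻¹ = [33/94; 5/47; -18/47]
x' − x̄ = [-297/94, -45/47, 162/47] = K·y
y = (KᵀK)⁻¹·Kᵀ·(x' − x̄) = [-9]
z = y + H·x̄ = [-9] + [6] = [-3]

z = [-3]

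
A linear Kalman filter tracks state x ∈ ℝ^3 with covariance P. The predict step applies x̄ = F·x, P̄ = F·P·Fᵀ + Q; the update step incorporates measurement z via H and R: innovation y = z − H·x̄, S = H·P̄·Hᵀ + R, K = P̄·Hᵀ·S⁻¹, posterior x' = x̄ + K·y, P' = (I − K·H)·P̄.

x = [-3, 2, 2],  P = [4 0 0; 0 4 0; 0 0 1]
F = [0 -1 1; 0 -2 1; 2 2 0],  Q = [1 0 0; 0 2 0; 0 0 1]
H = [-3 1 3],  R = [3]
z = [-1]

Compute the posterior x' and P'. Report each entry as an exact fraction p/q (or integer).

x̄ = F·x = [0, -2, -2]
P̄ = F·P·Fᵀ + Q = [6 9 -8; 9 19 -16; -8 -16 33]
y = z − H·x̄ = [7]
S = H·P̄·Hᵀ + R = [367]
K = P̄·Hᵀ·S⁻¹ = [-33/367; -56/367; 107/367]
x' = x̄ + K·y = [-231/367, -1126/367, 15/367]
P' = (I − K·H)·P̄ = [1113/367 1455/367 595/367; 1455/367 3837/367 120/367; 595/367 120/367 662/367]

x' = [-231/367, -1126/367, 15/367]
P' = [1113/367 1455/367 595/367; 1455/367 3837/367 120/367; 595/367 120/367 662/367]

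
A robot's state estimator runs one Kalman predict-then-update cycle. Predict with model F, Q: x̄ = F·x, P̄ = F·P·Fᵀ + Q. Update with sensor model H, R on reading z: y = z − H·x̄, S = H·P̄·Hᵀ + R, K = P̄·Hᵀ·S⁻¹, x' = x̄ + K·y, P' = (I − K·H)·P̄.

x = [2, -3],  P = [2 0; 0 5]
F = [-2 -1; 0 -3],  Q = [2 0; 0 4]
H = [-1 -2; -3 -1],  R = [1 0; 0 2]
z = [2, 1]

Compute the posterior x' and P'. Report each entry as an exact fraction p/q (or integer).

x' = [-737/3392, -2585/3392]
P' = [1155/3392 -885/3392; -885/3392 1427/3392]

x̄ = F·x = [-1, 9]
P̄ = F·P·Fᵀ + Q = [15 15; 15 49]
y = z − H·x̄ = [19, 7]
S = H·P̄·Hᵀ + R = [272 248; 248 276]
K = P̄·Hᵀ·S⁻¹ = [615/3392 -645/1696; -1969/3392 307/1696]
x' = x̄ + K·y = [-737/3392, -2585/3392]
P' = (I − K·H)·P̄ = [1155/3392 -885/3392; -885/3392 1427/3392]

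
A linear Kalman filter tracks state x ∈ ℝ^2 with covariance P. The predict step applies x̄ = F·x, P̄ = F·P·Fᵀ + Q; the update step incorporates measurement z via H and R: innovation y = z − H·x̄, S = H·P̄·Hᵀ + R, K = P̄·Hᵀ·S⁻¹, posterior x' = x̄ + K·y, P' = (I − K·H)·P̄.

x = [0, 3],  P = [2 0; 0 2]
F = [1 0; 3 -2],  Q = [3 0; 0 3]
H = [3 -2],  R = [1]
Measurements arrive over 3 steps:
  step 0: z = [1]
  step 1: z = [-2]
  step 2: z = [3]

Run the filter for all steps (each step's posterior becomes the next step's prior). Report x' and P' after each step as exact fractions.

step 0: x̄ = F·x = [0, -6]
step 0: P̄ = F·P·Fᵀ + Q = [5 6; 6 29]
step 0: y = z − H·x̄ = [-11]
step 0: S = H·P̄·Hᵀ + R = [90]
step 0: K = P̄·Hᵀ·S⁻¹ = [1/30; -4/9]
step 0: x' = x̄ + K·y = [-11/30, -10/9]
step 0: P' = (I − K·H)·P̄ = [49/10 22/3; 22/3 101/9]
step 1: x̄ = F·x = [-11/30, 101/90]
step 1: P̄ = F·P·Fᵀ + Q = [79/10 1/30; 1/30 359/90]
step 1: y = z − H·x̄ = [121/90]
step 1: S = H·P̄·Hᵀ + R = [7889/90]
step 1: K = P̄·Hᵀ·S⁻¹ = [2127/7889; -709/7889]
step 1: x' = x̄ + K·y = [-33/7889, 7900/7889]
step 1: P' = (I − K·H)·P̄ = [12055/7889 17019/7889; 17019/7889 25883/7889]
step 2: x̄ = F·x = [-33/7889, -15899/7889]
step 2: P̄ = F·P·Fᵀ + Q = [35722/7889 2127/7889; 2127/7889 31466/7889]
step 2: y = z − H·x̄ = [-8032/7889]
step 2: S = H·P̄·Hᵀ + R = [429727/7889]
step 2: K = P̄·Hᵀ·S⁻¹ = [102912/429727; -56551/429727]
step 2: x' = x̄ + K·y = [-106575/429727, -808469/429727]
step 2: P' = (I − K·H)·P̄ = [603350/429727 853569/429727; 853569/429727 1308629/429727]

step 0: x' = [-11/30, -10/9], P' = [49/10 22/3; 22/3 101/9]
step 1: x' = [-33/7889, 7900/7889], P' = [12055/7889 17019/7889; 17019/7889 25883/7889]
step 2: x' = [-106575/429727, -808469/429727], P' = [603350/429727 853569/429727; 853569/429727 1308629/429727]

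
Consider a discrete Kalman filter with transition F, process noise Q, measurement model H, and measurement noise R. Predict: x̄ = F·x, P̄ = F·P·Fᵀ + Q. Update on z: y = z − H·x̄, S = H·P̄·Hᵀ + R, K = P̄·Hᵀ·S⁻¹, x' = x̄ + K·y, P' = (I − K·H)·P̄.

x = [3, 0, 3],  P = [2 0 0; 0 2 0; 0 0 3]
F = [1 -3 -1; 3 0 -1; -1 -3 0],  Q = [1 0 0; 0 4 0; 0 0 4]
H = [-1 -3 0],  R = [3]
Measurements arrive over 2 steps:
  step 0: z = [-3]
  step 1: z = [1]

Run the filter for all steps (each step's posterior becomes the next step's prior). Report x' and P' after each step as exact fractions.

step 0: x̄ = F·x = [0, 6, -3]
step 0: P̄ = F·P·Fᵀ + Q = [24 9 16; 9 25 -6; 16 -6 24]
step 0: y = z − H·x̄ = [15]
step 0: S = H·P̄·Hᵀ + R = [306]
step 0: K = P̄·Hᵀ·S⁻¹ = [-1/6; -14/51; 1/153]
step 0: x' = x̄ + K·y = [-5/2, 32/17, -148/51]
step 0: P' = (I − K·H)·P̄ = [31/2 -5 49/3; -5 33/17 -278/51; 49/3 -278/51 3670/153]
step 1: x̄ = F·x = [-535/102, -469/102, -107/34]
step 1: P̄ = F·P·Fᵀ + Q = [6911/306 10343/306 199/102; 10343/306 21263/306 -155/102; 199/102 -155/102 237/34]
step 1: y = z − H·x̄ = [-920/51]
step 1: S = H·P̄·Hᵀ + R = [130627/153]
step 1: K = P̄·Hᵀ·S⁻¹ = [-2710/18661; -37066/130627; 57/18661]
step 1: x' = x̄ + K·y = [-97985/37322, 136027/261254, -119511/37322]
step 1: P' = (I − K·H)·P̄ = [170907/37322 -51549/37322 86949/37322; -51549/37322 194413/261254 -29097/37322; 86949/37322 -29097/37322 259859/37322]

step 0: x' = [-5/2, 32/17, -148/51], P' = [31/2 -5 49/3; -5 33/17 -278/51; 49/3 -278/51 3670/153]
step 1: x' = [-97985/37322, 136027/261254, -119511/37322], P' = [170907/37322 -51549/37322 86949/37322; -51549/37322 194413/261254 -29097/37322; 86949/37322 -29097/37322 259859/37322]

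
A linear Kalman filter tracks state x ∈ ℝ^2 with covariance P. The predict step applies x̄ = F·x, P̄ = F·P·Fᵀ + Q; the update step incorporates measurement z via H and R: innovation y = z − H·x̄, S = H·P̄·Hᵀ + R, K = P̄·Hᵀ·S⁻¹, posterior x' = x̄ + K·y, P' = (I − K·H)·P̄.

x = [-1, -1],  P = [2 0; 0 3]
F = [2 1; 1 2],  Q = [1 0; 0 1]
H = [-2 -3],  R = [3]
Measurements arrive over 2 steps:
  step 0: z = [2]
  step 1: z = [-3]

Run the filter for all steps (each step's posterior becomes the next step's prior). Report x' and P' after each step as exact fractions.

step 0: x̄ = F·x = [-3, -3]
step 0: P̄ = F·P·Fᵀ + Q = [12 10; 10 15]
step 0: y = z − H·x̄ = [-13]
step 0: S = H·P̄·Hᵀ + R = [306]
step 0: K = P̄·Hᵀ·S⁻¹ = [-3/17; -65/306]
step 0: x' = x̄ + K·y = [-12/17, -73/306]
step 0: P' = (I − K·H)·P̄ = [42/17 -25/17; -25/17 365/306]
step 1: x̄ = F·x = [-505/306, -181/153]
step 1: P̄ = F·P·Fᵀ + Q = [1895/306 -4/153; -4/153 361/153]
step 1: y = z − H·x̄ = [-1507/153]
step 1: S = H·P̄·Hᵀ + R = [7450/153]
step 1: K = P̄·Hᵀ·S⁻¹ = [-1883/7450; -43/298]
step 1: x' = x̄ + K·y = [3126/3725, 71/298]
step 1: P' = (I − K·H)·P̄ = [11481/3725 -537/298; -537/298 401/298]

step 0: x' = [-12/17, -73/306], P' = [42/17 -25/17; -25/17 365/306]
step 1: x' = [3126/3725, 71/298], P' = [11481/3725 -537/298; -537/298 401/298]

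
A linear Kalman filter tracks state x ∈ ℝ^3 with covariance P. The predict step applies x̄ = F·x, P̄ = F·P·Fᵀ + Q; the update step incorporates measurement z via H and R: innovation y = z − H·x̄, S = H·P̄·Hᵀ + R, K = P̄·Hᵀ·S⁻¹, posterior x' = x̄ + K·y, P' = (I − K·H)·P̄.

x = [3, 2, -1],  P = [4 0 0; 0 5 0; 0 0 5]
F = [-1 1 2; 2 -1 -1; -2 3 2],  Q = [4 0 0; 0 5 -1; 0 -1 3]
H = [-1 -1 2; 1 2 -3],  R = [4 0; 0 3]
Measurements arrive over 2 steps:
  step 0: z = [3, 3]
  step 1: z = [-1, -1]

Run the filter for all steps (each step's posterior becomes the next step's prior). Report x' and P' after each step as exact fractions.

step 0: x' = [-10093/2633, 11360/2633, 2223/2633], P' = [86947/7899 1147/7899 33731/7899; 1147/7899 39979/7899 24653/7899; 33731/7899 24653/7899 29698/7899]
step 1: x' = [87431091/70704599, 2225966/10100657, 1135729/1442951], P' = [766801996/70704599 50381980/10100657 10454500/1442951; 50381980/10100657 10824340/1442951 9299254/1442951; 10454500/1442951 9299254/1442951 10021283/1442951]

step 0: x̄ = F·x = [-3, 5, -2]
step 0: P̄ = F·P·Fᵀ + Q = [33 -23 43; -23 31 -42; 43 -42 84]
step 0: y = z − H·x̄ = [9, -10]
step 0: S = H·P̄·Hᵀ + R = [354 -609; -609 1070]
step 0: K = P̄·Hᵀ·S⁻¹ = [-5158/7899 -1328/2633; 2045/7899 794/2633; 253/7899 -673/2633]
step 0: x' = x̄ + K·y = [-10093/2633, 11360/2633, 2223/2633]
step 0: P' = (I − K·H)·P̄ = [86947/7899 1147/7899 33731/7899; 1147/7899 39979/7899 24653/7899; 33731/7899 24653/7899 29698/7899]
step 1: x̄ = F·x = [25899/2633, -33769/2633, 58712/2633]
step 1: P̄ = F·P·Fᵀ + Q = [238708/7899 -175132/7899 401726/7899; -175132/7899 366754/7899 -446723/7899; 401726/7899 -446723/7899 862312/7899]
step 1: y = z − H·x̄ = [-127927/2633, 215142/2633]
step 1: S = H·P̄·Hᵀ + R = [3916030/7899 -6739123/7899; -6739123/7899 11740021/7899]
step 1: K = P̄·Hᵀ·S⁻¹ = [-23733714/70704599 -21553928/70704599; 1009299/10100657 2212802/10100657; 72203/1442951 -336947/1442951]
step 1: x' = x̄ + K·y = [87431091/70704599, 2225966/10100657, 1135729/1442951]
step 1: P' = (I − K·H)·P̄ = [766801996/70704599 50381980/10100657 10454500/1442951; 50381980/10100657 10824340/1442951 9299254/1442951; 10454500/1442951 9299254/1442951 10021283/1442951]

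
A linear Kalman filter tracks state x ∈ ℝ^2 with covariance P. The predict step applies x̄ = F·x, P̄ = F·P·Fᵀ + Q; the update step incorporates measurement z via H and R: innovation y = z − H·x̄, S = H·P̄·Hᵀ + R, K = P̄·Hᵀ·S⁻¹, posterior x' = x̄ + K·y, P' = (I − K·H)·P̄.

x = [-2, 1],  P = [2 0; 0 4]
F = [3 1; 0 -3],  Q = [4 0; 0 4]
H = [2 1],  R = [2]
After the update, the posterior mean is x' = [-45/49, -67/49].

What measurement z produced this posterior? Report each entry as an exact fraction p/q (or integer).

z = [-3]

x̄ = F·x = [-5, -3]
P̄ = F·P·Fᵀ + Q = [26 -12; -12 40]
S = H·P̄·Hᵀ + R = [98]
K = P̄·Hᵀ·S⁻¹ = [20/49; 8/49]
x' − x̄ = [200/49, 80/49] = K·y
y = (KᵀK)⁻¹·Kᵀ·(x' − x̄) = [10]
z = y + H·x̄ = [10] + [-13] = [-3]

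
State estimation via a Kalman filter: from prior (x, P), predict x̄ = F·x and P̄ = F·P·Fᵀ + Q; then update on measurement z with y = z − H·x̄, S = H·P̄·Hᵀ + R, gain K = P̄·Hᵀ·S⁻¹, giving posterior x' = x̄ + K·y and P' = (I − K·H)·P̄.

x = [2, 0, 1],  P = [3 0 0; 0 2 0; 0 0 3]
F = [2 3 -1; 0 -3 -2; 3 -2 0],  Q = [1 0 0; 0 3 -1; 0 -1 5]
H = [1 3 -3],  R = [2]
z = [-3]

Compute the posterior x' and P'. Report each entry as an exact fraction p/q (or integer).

x' = [89/43, 22/43, 96/43]
P' = [12758/387 -396/43 78/43; -396/43 1095/43 959/43; 78/43 959/43 991/43]

x̄ = F·x = [3, -2, 6]
P̄ = F·P·Fᵀ + Q = [34 -12 6; -12 33 11; 6 11 40]
y = z − H·x̄ = [18]
S = H·P̄·Hᵀ + R = [387]
K = P̄·Hᵀ·S⁻¹ = [-20/387; 6/43; -9/43]
x' = x̄ + K·y = [89/43, 22/43, 96/43]
P' = (I − K·H)·P̄ = [12758/387 -396/43 78/43; -396/43 1095/43 959/43; 78/43 959/43 991/43]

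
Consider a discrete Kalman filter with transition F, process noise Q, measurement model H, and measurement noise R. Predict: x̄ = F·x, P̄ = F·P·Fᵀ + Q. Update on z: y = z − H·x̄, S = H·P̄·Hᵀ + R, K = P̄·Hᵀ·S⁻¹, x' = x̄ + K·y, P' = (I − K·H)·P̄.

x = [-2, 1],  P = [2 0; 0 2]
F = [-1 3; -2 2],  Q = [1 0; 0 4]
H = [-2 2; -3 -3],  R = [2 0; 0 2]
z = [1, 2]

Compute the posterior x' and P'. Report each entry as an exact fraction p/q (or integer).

x' = [-7288/12503, -602/12503]
P' = [2174/12503 -788/12503; -788/12503 2172/12503]

x̄ = F·x = [5, 6]
P̄ = F·P·Fᵀ + Q = [21 16; 16 20]
y = z − H·x̄ = [-1, 35]
S = H·P̄·Hᵀ + R = [38 6; 6 659]
K = P̄·Hᵀ·S⁻¹ = [-2962/12503 -2079/12503; 2960/12503 -2076/12503]
x' = x̄ + K·y = [-7288/12503, -602/12503]
P' = (I − K·H)·P̄ = [2174/12503 -788/12503; -788/12503 2172/12503]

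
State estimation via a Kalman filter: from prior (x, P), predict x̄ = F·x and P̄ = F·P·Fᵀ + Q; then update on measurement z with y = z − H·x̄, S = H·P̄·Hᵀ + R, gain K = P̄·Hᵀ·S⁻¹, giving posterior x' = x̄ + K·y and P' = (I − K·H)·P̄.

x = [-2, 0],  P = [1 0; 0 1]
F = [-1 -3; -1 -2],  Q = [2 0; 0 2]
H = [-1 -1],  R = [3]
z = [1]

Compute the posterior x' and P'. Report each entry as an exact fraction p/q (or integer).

x' = [-23/36, 1/18]
P' = [71/36 -7/18; -7/18 14/9]

x̄ = F·x = [2, 2]
P̄ = F·P·Fᵀ + Q = [12 7; 7 7]
y = z − H·x̄ = [5]
S = H·P̄·Hᵀ + R = [36]
K = P̄·Hᵀ·S⁻¹ = [-19/36; -7/18]
x' = x̄ + K·y = [-23/36, 1/18]
P' = (I − K·H)·P̄ = [71/36 -7/18; -7/18 14/9]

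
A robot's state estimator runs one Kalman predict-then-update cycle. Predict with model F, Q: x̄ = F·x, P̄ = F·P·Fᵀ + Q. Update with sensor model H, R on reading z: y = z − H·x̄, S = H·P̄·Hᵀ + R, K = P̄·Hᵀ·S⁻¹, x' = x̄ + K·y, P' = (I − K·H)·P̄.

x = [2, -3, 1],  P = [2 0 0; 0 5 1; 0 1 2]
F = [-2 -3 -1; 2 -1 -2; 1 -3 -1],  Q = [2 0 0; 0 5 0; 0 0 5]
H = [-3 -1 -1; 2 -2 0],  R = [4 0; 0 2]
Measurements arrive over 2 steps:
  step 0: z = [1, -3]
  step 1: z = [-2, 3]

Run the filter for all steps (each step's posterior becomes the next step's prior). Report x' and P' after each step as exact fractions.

step 0: x' = [-125395/88817, 11245/88817, 288435/88817], P' = [54041/88817 39858/88817 -135341/88817; 39858/88817 69522/88817 -123024/88817; -135341/88817 -123024/88817 616483/88817]
step 1: x' = [53459849/49972859, -24136408/49972859, -54839189/49972859], P' = [264075406/549701449 192405843/549701449 -549922441/549701449; 192405843/549701449 1178603002/1649104347 -533293723/549701449; -549922441/549701449 -533293723/549701449 2591475506/549701449]

step 0: x̄ = F·x = [4, 5, 10]
step 0: P̄ = F·P·Fᵀ + Q = [63 18 49; 18 30 30; 49 30 60]
step 0: y = z − H·x̄ = [28, -1]
step 0: S = H·P̄·Hᵀ + R = [1123 -284; -284 230]
step 0: K = P̄·Hᵀ·S⁻¹ = [-16660/88817 14183/88817; -16518/88817 -29664/88817; -21859/88817 -12317/88817]
step 0: x' = x̄ + K·y = [-125395/88817, 11245/88817, 288435/88817]
step 0: P' = (I − K·H)·P̄ = [54041/88817 39858/88817 -135341/88817; 39858/88817 69522/88817 -123024/88817; -135341/88817 -123024/88817 616483/88817]
step 1: x̄ = F·x = [-71380/88817, -838905/88817, -447565/88817]
step 1: P̄ = F·P·Fᵀ + Q = [834767/88817 -65914/88817 380188/88817; -65914/88817 3626903/88817 950804/88817; 380188/88817 950804/88817 1033697/88817]
step 1: y = z − H·x̄ = [-1678244/88817, -1268599/88817]
step 1: S = H·P̄·Hᵀ + R = [16316023/88817 3122780/88817; 3122780/88817 18551626/88817]
step 1: K = P̄·Hᵀ·S⁻¹ = [-108677405/549701449 71669563/549701449; -327593605/1649104347 -601385473/1649104347; -102103615/549701449 -16628718/549701449]
step 1: x' = x̄ + K·y = [53459849/49972859, -24136408/49972859, -54839189/49972859]
step 1: P' = (I − K·H)·P̄ = [264075406/549701449 192405843/549701449 -549922441/549701449; 192405843/549701449 1178603002/1649104347 -533293723/549701449; -549922441/549701449 -533293723/549701449 2591475506/549701449]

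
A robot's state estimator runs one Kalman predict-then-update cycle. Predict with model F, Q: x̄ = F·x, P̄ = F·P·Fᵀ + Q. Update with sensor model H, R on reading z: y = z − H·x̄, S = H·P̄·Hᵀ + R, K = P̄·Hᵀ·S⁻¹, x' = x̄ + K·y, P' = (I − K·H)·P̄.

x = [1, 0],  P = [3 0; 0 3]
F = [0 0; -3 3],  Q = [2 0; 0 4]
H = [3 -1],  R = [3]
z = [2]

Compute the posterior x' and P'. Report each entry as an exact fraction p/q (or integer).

x' = [-6/79, -179/79]
P' = [122/79 348/79; 348/79 1218/79]

x̄ = F·x = [0, -3]
P̄ = F·P·Fᵀ + Q = [2 0; 0 58]
y = z − H·x̄ = [-1]
S = H·P̄·Hᵀ + R = [79]
K = P̄·Hᵀ·S⁻¹ = [6/79; -58/79]
x' = x̄ + K·y = [-6/79, -179/79]
P' = (I − K·H)·P̄ = [122/79 348/79; 348/79 1218/79]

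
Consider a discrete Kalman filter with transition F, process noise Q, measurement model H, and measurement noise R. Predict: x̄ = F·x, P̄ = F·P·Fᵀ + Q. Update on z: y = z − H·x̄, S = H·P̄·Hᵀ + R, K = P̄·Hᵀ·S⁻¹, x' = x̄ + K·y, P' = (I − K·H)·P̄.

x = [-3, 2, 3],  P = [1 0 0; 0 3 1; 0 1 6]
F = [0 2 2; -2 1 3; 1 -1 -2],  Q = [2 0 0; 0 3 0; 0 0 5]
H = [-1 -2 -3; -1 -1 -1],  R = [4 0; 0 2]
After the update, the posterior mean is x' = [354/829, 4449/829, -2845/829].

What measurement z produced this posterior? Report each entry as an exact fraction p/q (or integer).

z = [-1, -2]

x̄ = F·x = [10, 17, -11]
P̄ = F·P·Fᵀ + Q = [46 50 -36; 50 70 -46; -36 -46 37]
S = H·P̄·Hᵀ + R = [95 73; 73 91]
K = P̄·Hᵀ·S⁻¹ = [461/1658 -1463/1658; 335/1658 -1617/1658; -869/1658 1517/1658]
x' − x̄ = [-7936/829, -9644/829, 6274/829] = K·y
y = (KᵀK)⁻¹·Kᵀ·(x' − x̄) = [10, 14]
z = y + H·x̄ = [10, 14] + [-11, -16] = [-1, -2]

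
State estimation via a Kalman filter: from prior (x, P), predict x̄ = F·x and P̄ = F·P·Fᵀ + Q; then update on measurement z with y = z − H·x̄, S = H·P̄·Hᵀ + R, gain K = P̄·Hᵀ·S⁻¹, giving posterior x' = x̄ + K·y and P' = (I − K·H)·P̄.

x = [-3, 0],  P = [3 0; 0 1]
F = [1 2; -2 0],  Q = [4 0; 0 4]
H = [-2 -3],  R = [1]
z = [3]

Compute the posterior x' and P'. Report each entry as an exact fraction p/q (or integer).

x̄ = F·x = [-3, 6]
P̄ = F·P·Fᵀ + Q = [11 -6; -6 16]
y = z − H·x̄ = [15]
S = H·P̄·Hᵀ + R = [117]
K = P̄·Hᵀ·S⁻¹ = [-4/117; -4/13]
x' = x̄ + K·y = [-137/39, 18/13]
P' = (I − K·H)·P̄ = [1271/117 -94/13; -94/13 64/13]

x' = [-137/39, 18/13]
P' = [1271/117 -94/13; -94/13 64/13]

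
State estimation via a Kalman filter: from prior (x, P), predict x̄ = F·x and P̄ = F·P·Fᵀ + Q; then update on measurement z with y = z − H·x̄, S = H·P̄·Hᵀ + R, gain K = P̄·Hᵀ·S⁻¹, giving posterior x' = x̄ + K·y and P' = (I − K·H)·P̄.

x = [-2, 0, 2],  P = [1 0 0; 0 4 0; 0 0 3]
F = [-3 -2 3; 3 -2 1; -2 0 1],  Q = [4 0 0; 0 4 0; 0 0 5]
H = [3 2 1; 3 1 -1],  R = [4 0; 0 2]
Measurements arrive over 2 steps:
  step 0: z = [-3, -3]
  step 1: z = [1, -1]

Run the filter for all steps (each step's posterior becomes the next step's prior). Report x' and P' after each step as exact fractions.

step 0: x̄ = F·x = [12, -4, 6]
step 0: P̄ = F·P·Fᵀ + Q = [56 16 15; 16 32 -3; 15 -3 12]
step 0: y = z − H·x̄ = [-37, -29]
step 0: S = H·P̄·Hᵀ + R = [918 703; 703 562]
step 0: K = P̄·Hᵀ·S⁻¹ = [289/3101 571/3101; 2909/21707 -433/21707; 7572/21707 -8313/21707]
step 0: x' = x̄ + K·y = [9960/3101, -181904/21707, 91155/21707]
step 0: P' = (I − K·H)·P̄ = [2146/443 -29278/3101 14646/3101; -29278/3101 413482/21707 -200490/21707; 14646/3101 -200490/21707 123702/21707]
step 1: x̄ = F·x = [8737/443, 664123/21707, -48285/21707]
step 1: P̄ = F·P·Fᵀ + Q = [38808/443 67300/443 -6928/443; 67300/443 6687288/21707 -823504/21707; -6928/443 -823504/21707 242765/21707]
step 1: y = z − H·x̄ = [-2542593/21707, -2018454/21707]
step 1: S = H·P̄·Hᵀ + R = [78434625/21707 60748943/21707; 60748943/21707 47557835/21707]
step 1: K = P̄·Hᵀ·S⁻¹ = [30214234/915531359 141246202/915531359; 233293076/915531359 37039136/915531359; 263186835/915531359 -376318992/915531359]
step 1: x' = x̄ + K·y = [72810409/48185861, -145249535/48185861, 112016106/48185861]
step 1: P' = (I − K·H)·P̄ = [2767260528/915531359 -5400071276/915531359 2619217904/915531359; -5400071276/915531359 11135892744/915531359 -5138399356/915531359; 2619217904/915531359 -5138399356/915531359 3471892340/915531359]

step 0: x' = [9960/3101, -181904/21707, 91155/21707], P' = [2146/443 -29278/3101 14646/3101; -29278/3101 413482/21707 -200490/21707; 14646/3101 -200490/21707 123702/21707]
step 1: x' = [72810409/48185861, -145249535/48185861, 112016106/48185861], P' = [2767260528/915531359 -5400071276/915531359 2619217904/915531359; -5400071276/915531359 11135892744/915531359 -5138399356/915531359; 2619217904/915531359 -5138399356/915531359 3471892340/915531359]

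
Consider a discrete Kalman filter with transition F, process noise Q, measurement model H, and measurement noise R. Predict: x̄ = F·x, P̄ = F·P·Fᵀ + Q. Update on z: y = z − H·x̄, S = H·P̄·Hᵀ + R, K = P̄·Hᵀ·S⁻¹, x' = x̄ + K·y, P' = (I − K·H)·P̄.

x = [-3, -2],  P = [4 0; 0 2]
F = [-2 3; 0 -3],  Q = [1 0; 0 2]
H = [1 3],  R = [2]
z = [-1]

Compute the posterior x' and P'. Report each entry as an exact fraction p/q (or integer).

x' = [361/109, -144/109]
P' = [3454/109 -1164/109; -1164/109 416/109]

x̄ = F·x = [0, 6]
P̄ = F·P·Fᵀ + Q = [35 -18; -18 20]
y = z − H·x̄ = [-19]
S = H·P̄·Hᵀ + R = [109]
K = P̄·Hᵀ·S⁻¹ = [-19/109; 42/109]
x' = x̄ + K·y = [361/109, -144/109]
P' = (I − K·H)·P̄ = [3454/109 -1164/109; -1164/109 416/109]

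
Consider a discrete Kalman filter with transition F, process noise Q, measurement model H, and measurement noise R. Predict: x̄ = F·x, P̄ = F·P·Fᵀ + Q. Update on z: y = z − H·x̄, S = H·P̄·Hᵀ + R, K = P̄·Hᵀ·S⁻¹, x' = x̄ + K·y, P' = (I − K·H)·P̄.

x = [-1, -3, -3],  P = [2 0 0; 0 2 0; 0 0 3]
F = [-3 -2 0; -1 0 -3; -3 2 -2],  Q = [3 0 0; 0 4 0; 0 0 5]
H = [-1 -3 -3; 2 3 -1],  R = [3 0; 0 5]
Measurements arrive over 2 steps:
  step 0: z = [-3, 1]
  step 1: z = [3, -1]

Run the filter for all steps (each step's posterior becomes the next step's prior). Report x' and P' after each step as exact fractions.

step 0: x̄ = F·x = [9, 10, 3]
step 0: P̄ = F·P·Fᵀ + Q = [29 6 10; 6 33 24; 10 24 43]
step 0: y = z − H·x̄ = [45, -44]
step 0: S = H·P̄·Hᵀ + R = [1244 -474; -474 349]
step 0: K = P̄·Hᵀ·S⁻¹ = [4411/209480 22803/104740; -4107/41896 2433/20948; -50413/209480 -19529/104740]
step 0: x' = x̄ + K·y = [77151/209480, 20041/41896, 78407/209480]
step 0: P' = (I − K·H)·P̄ = [3404571/209480 -386019/41896 790827/209480; -386019/41896 232287/41896 -99507/41896; 790827/209480 -99507/41896 284339/209480]
step 1: x̄ = F·x = [-431863/209480, -78093/52370, -187857/209480]
step 1: P̄ = F·P·Fᵀ + Q = [12754179/209480 2621439/52370 28750221/209480; 2621439/52370 1443313/26185 6866061/52370; 28750221/209480 6866061/52370 74102979/209480]
step 1: y = z − H·x̄ = [-130411/20948, 280701/41896]
step 1: S = H·P̄·Hᵀ + R = [75700011/10474 -31002633/20948; -31002633/20948 15225671/41896]
step 1: K = P̄·Hᵀ·S⁻¹ = [-376916607/6091916786 361441062/3045958393; -312358433/6091916786 490149189/3045958393; -1587566403/6091916786 -600295332/3045958393]
step 1: x' = x̄ + K·y = [-13423287034/15229791965, -1429024241/15229791965, -9059134401/15229791965]
step 1: P' = (I − K·H)·P̄ = [193995832599/30459583930 -108175076649/30459583930 45394382151/30459583930; -108175076649/30459583930 69619440949/30459583930 -31999289901/30459583930; 45394382151/30459583930 -31999289901/30459583930 24805661199/30459583930]

step 0: x' = [77151/209480, 20041/41896, 78407/209480], P' = [3404571/209480 -386019/41896 790827/209480; -386019/41896 232287/41896 -99507/41896; 790827/209480 -99507/41896 284339/209480]
step 1: x' = [-13423287034/15229791965, -1429024241/15229791965, -9059134401/15229791965], P' = [193995832599/30459583930 -108175076649/30459583930 45394382151/30459583930; -108175076649/30459583930 69619440949/30459583930 -31999289901/30459583930; 45394382151/30459583930 -31999289901/30459583930 24805661199/30459583930]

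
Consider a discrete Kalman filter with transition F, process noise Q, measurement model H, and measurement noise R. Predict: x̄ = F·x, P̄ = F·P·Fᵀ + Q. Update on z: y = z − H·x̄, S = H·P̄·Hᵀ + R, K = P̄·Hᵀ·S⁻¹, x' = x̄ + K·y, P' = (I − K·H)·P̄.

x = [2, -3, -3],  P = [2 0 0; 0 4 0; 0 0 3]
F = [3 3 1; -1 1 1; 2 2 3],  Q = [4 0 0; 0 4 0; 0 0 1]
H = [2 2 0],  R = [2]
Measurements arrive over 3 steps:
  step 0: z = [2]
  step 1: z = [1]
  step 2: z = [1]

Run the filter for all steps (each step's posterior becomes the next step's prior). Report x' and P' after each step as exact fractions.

step 0: x̄ = F·x = [-6, -8, -11]
step 0: P̄ = F·P·Fᵀ + Q = [61 9 45; 9 13 13; 45 13 52]
step 0: y = z − H·x̄ = [30]
step 0: S = H·P̄·Hᵀ + R = [370]
step 0: K = P̄·Hᵀ·S⁻¹ = [14/37; 22/185; 58/185]
step 0: x' = x̄ + K·y = [198/37, -164/37, -59/37]
step 0: P' = (I − K·H)·P̄ = [297/37 -283/37 41/37; -283/37 1437/185 -147/185; 41/37 -147/185 2892/185]
step 1: x̄ = F·x = [43/37, -421/37, -109/37]
step 1: P̄ = F·P·Fᵀ + Q = [4808/185 514/37 9866/185; 514/37 1736/37 1528/37; 9866/185 1528/37 27277/185]
step 1: y = z − H·x̄ = [793/37]
step 1: S = H·P̄·Hᵀ + R = [74882/185]
step 1: K = P̄·Hᵀ·S⁻¹ = [7378/37441; 11250/37441; 17506/37441]
step 1: x' = x̄ + K·y = [201641/37441, -184903/37441, 264897/37441]
step 1: P' = (I − K·H)·P̄ = [384576/37441 -377198/37441 600402/37441; -377198/37441 388448/37441 -582896/37441; 600402/37441 -582896/37441 2207341/37441]
step 2: x̄ = F·x = [315111/37441, -121647/37441, 828167/37441]
step 2: P̄ = F·P·Fᵀ + Q = [2629793/37441 1088177/37441 6926357/37441; 1088177/37441 1517929/37441 3114885/37441; 6926357/37441 3114885/37441 20188094/37441]
step 2: y = z − H·x̄ = [-349487/37441]
step 2: S = H·P̄·Hᵀ + R = [25371186/37441]
step 2: K = P̄·Hᵀ·S⁻¹ = [3717970/12685593; 868702/4228531; 10041242/12685593]
step 2: x' = x̄ + K·y = [72059713/12685593, -21847391/4228531, 186867497/12685593]
step 2: P' = (I − K·H)·P̄ = [152610289/12685593 -49630773/4228531 352524581/12685593; -49630773/4228531 50499475/4228531 -114161113/4228531; 352524581/12685593 -114161113/4228531 1454150854/12685593]

step 0: x' = [198/37, -164/37, -59/37], P' = [297/37 -283/37 41/37; -283/37 1437/185 -147/185; 41/37 -147/185 2892/185]
step 1: x' = [201641/37441, -184903/37441, 264897/37441], P' = [384576/37441 -377198/37441 600402/37441; -377198/37441 388448/37441 -582896/37441; 600402/37441 -582896/37441 2207341/37441]
step 2: x' = [72059713/12685593, -21847391/4228531, 186867497/12685593], P' = [152610289/12685593 -49630773/4228531 352524581/12685593; -49630773/4228531 50499475/4228531 -114161113/4228531; 352524581/12685593 -114161113/4228531 1454150854/12685593]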